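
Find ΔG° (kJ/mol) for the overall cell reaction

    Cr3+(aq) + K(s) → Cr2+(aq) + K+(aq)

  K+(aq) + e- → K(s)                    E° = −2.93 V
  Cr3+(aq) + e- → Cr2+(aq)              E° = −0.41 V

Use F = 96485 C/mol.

−243 kJ/mol

In the reaction as written Cr3+(aq) is reduced, so the Cr³⁺/Cr²⁺ couple is the cathode and K⁺/K is the anode.
E°cell = −0.41 − (−2.93) = +2.52 V; balancing electrons gives n = 1.
ΔG° = −nFE°cell = −(1)(96485)(+2.52) J/mol = −243 kJ/mol.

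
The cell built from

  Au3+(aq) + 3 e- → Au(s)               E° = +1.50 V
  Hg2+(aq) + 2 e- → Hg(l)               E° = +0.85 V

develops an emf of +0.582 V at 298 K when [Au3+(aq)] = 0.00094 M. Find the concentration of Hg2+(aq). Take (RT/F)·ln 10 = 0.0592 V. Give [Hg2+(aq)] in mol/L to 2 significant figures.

1.9 M

Au³⁺/Au is the cathode (higher E°); E°cell = +1.50 − (+0.85) = +0.65 V with n = 6.
Since E = E° − (0.0592/n)·log Q, log Q = n(E° − E)/0.0592 = 6.892.
The balanced reaction is 2 Au3+(aq) + 3 Hg(l) → 2 Au(s) + 3 Hg2+(aq), so Q = [Hg2+(aq)]^3 / [Au3+(aq)]^2.
Isolating [Hg2+(aq)] in Q = 10^{6.892} yields log [Hg2+(aq)] = 0.279, i.e. 1.9 M.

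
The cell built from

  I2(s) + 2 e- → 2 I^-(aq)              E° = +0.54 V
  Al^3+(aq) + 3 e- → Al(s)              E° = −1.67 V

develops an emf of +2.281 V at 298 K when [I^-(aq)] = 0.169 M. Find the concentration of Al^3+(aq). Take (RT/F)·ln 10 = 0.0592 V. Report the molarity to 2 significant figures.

The I₂/I⁻ couple has the larger reduction potential, so it is the cathode: E°cell = +0.54 − (−1.67) = +2.21 V and n = 6.
From the Nernst equation, log Q = n(E° − E)/0.0592 = 6·(+2.21 − (+2.281))/0.0592 = −7.196.
The balanced reaction is 3 I2(s) + 2 Al(s) → 6 I^-(aq) + 2 Al^3+(aq), so Q = [I^-(aq)]^6·[Al^3+(aq)]^2.
Solving for the unknown gives log [Al^3+(aq)] = −1.282, so [Al^3+(aq)] ≈ 0.052 M.

0.052 M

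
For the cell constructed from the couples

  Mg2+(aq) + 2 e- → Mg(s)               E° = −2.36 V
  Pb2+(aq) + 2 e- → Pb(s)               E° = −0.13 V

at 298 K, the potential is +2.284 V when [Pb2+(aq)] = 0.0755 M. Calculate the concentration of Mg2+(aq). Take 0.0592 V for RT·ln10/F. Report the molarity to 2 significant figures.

Pb²⁺/Pb is the cathode (higher E°); E°cell = −0.13 − (−2.36) = +2.23 V with n = 2.
From the Nernst equation, log Q = n(E° − E)/0.0592 = 2·(+2.23 − (+2.284))/0.0592 = −1.824.
Balancing electrons gives Pb2+(aq) + Mg(s) → Pb(s) + Mg2+(aq); thus Q = [Mg2+(aq)] / [Pb2+(aq)].
Solving for the unknown gives log [Mg2+(aq)] = −2.946, so [Mg2+(aq)] ≈ 0.0011 M.

0.0011 M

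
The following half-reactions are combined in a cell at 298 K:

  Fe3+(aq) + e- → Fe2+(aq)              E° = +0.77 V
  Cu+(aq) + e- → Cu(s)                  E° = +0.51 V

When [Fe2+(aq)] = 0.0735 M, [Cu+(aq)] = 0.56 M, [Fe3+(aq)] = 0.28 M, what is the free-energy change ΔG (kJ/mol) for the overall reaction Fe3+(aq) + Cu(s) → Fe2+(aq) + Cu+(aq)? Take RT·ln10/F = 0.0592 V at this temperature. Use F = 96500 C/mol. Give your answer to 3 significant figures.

With Fe³⁺/Fe²⁺ reduced at the cathode, E°cell = +0.77 − (+0.51) = +0.26 V and n = 1.
The reaction quotient is ([Fe2+(aq)]·[Cu+(aq)]) / [Fe3+(aq)] = 0.147; by Nernst, E = +0.26 − (0.0592/1)(−0.833) = +0.3093 V.
Finally ΔG = −nFE = −(1)(96500 C/mol)(+0.3093 V) = −29.8 kJ/mol.

−29.8 kJ/mol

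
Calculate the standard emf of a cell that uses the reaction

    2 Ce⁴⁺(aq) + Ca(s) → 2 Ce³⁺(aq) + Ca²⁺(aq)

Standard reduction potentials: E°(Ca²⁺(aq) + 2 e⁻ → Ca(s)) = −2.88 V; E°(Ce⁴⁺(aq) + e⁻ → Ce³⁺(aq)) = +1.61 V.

Ce⁴⁺(aq) gains electrons, so the Ce⁴⁺/Ce³⁺ couple is the cathode; the Ca²⁺/Ca couple is the anode.
E°cell = E°(cathode) − E°(anode) = +1.61 − (−2.88) = +4.49 V.
The positive value indicates the reaction is spontaneous as written.

+4.49 V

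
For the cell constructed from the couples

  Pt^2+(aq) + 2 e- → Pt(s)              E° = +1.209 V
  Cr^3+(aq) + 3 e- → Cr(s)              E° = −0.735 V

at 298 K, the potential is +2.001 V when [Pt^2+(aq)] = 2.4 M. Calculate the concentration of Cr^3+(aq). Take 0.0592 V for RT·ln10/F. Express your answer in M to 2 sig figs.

0.0048 M

With Pt²⁺/Pt at the cathode and Cr³⁺/Cr at the anode, E°cell = +1.209 − (−0.735) = +1.944 V (n = 6).
Rearranging E = E° − (0.0592/n)·log Q gives log Q = 6(+1.944 − (+2.001))/0.0592 = −5.777.
For 3 Pt^2+(aq) + 2 Cr(s) → 3 Pt(s) + 2 Cr^3+(aq), the reaction quotient is Q = [Cr^3+(aq)]^2 / [Pt^2+(aq)]^3.
Solving for the unknown gives log [Cr^3+(aq)] = −2.318, so [Cr^3+(aq)] ≈ 0.0048 M.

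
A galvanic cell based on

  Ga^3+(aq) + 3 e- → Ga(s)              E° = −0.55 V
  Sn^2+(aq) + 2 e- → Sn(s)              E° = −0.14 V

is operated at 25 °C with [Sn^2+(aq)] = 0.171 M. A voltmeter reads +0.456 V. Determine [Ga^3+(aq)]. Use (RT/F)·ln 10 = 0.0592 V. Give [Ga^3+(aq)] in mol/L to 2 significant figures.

0.00033 M

The Sn²⁺/Sn couple has the larger reduction potential, so it is the cathode: E°cell = −0.14 − (−0.55) = +0.41 V and n = 6.
From the Nernst equation, log Q = n(E° − E)/0.0592 = 6·(+0.41 − (+0.456))/0.0592 = −4.662.
The balanced reaction is 3 Sn^2+(aq) + 2 Ga(s) → 3 Sn(s) + 2 Ga^3+(aq), so Q = [Ga^3+(aq)]^2 / [Sn^2+(aq)]^3.
Solving for the unknown gives log [Ga^3+(aq)] = −3.482, so [Ga^3+(aq)] ≈ 0.00033 M.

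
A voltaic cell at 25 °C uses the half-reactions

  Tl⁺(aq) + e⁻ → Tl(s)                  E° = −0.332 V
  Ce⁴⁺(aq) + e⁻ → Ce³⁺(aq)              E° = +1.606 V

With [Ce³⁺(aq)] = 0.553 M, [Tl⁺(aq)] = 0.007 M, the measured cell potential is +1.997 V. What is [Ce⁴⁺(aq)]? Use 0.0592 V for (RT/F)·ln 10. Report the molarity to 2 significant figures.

Ce⁴⁺/Ce³⁺ is the cathode (higher E°); E°cell = +1.606 − (−0.332) = +1.938 V with n = 1.
Since E = E° − (0.0592/n)·log Q, log Q = n(E° − E)/0.0592 = −0.997.
Balancing electrons gives Ce⁴⁺(aq) + Tl(s) → Ce³⁺(aq) + Tl⁺(aq); thus Q = ([Ce³⁺(aq)]·[Tl⁺(aq)]) / [Ce⁴⁺(aq)].
Solving for the unknown gives log [Ce⁴⁺(aq)] = −1.415, so [Ce⁴⁺(aq)] ≈ 0.038 M.

0.038 M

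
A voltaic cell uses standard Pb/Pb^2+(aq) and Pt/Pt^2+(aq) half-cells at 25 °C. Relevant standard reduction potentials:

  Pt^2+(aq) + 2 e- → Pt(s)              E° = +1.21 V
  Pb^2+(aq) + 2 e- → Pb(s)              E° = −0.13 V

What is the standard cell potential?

The Pt²⁺/Pt couple has the higher E°, so Pt ion is reduced (cathode) and Pb is oxidized (anode).
E°cell = E°(cathode) − E°(anode) = +1.21 − (−0.13) = +1.34 V.

+1.34 V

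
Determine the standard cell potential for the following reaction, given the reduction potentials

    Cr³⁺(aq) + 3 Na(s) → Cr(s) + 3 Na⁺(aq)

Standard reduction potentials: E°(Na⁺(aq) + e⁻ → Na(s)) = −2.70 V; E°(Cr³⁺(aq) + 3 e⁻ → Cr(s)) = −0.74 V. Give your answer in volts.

+1.96 V

Cr³⁺(aq) gains electrons, so the Cr³⁺/Cr couple is the cathode; the Na⁺/Na couple is the anode.
E°cell = E°(cathode) − E°(anode) = −0.74 − (−2.70) = +1.96 V.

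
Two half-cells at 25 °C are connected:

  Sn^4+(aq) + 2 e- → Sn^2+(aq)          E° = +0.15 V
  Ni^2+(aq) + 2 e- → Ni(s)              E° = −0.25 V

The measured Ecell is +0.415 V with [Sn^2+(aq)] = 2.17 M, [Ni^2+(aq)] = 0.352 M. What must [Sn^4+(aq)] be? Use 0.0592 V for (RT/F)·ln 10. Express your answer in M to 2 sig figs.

2.5 M

The Sn⁴⁺/Sn²⁺ couple has the larger reduction potential, so it is the cathode: E°cell = +0.15 − (−0.25) = +0.40 V and n = 2.
Rearranging E = E° − (0.0592/n)·log Q gives log Q = 2(+0.40 − (+0.415))/0.0592 = −0.507.
The balanced reaction is Sn^4+(aq) + Ni(s) → Sn^2+(aq) + Ni^2+(aq), so Q = ([Sn^2+(aq)]·[Ni^2+(aq)]) / [Sn^4+(aq)].
Solving for the unknown gives log [Sn^4+(aq)] = 0.390, so [Sn^4+(aq)] ≈ 2.5 M.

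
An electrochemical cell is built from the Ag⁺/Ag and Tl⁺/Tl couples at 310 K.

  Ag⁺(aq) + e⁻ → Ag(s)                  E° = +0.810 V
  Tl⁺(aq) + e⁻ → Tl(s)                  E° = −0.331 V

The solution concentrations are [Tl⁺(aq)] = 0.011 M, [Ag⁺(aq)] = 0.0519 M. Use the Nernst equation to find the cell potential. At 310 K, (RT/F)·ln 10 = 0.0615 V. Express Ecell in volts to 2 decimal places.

The Ag⁺/Ag couple has the more positive E°, so it is the cathode; Tl⁺/Tl is the anode.
E°cell = E°cat − E°an = +0.810 − (−0.331) = +1.141 V; n = 1.
The balanced reaction is Ag⁺(aq) + Tl(s) → Ag(s) + Tl⁺(aq), so Q = [Tl⁺(aq)] / [Ag⁺(aq)] = 0.212 and log Q = −0.674.
E = E° − (0.0615/n)·log Q = +1.141 − (0.0615/1)(−0.674) = +1.18 V.

+1.18 V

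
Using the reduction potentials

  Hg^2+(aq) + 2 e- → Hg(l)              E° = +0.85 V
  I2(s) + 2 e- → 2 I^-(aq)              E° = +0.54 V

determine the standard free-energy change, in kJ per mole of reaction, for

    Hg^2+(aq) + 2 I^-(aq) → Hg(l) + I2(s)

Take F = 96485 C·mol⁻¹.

In the reaction as written Hg^2+(aq) is reduced, so the Hg²⁺/Hg couple is the cathode and I₂/I⁻ is the anode.
E°cell = +0.85 − (+0.54) = +0.31 V; balancing electrons gives n = 2.
ΔG° = −nFE°cell = −(2)(96485)(+0.31) J/mol = −59.8 kJ/mol.

−59.8 kJ/mol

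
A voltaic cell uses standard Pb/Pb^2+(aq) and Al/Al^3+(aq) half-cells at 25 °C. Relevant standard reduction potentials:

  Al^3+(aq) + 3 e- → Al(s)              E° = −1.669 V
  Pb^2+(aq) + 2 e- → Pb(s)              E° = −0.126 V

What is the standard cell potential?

The Pb²⁺/Pb couple has the higher E°, so Pb ion is reduced (cathode) and Al is oxidized (anode).
E°cell = E°(cathode) − E°(anode) = −0.126 − (−1.669) = +1.543 V.

+1.543 V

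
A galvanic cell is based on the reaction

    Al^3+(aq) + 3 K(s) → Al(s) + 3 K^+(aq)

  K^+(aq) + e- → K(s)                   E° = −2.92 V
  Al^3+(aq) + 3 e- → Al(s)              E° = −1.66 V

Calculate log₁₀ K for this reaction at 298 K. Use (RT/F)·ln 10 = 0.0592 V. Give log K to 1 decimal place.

The Al³⁺/Al couple is reduced (cathode); E°cell = −1.66 − (−2.92) = +1.26 V with n = 3.
At equilibrium E = 0, so log K = nE°cell / 0.0592 = (3)(+1.26) / 0.0592 = 63.9.

log K = 63.9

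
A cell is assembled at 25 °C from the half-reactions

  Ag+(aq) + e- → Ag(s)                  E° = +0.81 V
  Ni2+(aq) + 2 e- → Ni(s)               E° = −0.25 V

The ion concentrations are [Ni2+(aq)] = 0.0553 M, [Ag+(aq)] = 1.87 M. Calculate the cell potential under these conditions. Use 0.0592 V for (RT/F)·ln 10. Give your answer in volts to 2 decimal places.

Since E°(Ag⁺/Ag) > E°(Ni²⁺/Ni), Ag⁺/Ag serves as the cathode.
E°cell = +0.81 − (−0.25) = +1.06 V, with n = 2 electrons transferred.
The balanced reaction is 2 Ag+(aq) + Ni(s) → 2 Ag(s) + Ni2+(aq), so Q = [Ni2+(aq)] / [Ag+(aq)]^2 = 0.0158 and log Q = −1.801.
E = E° − (0.0592/n)·log Q = +1.06 − (0.0592/2)(−1.801) = +1.11 V.

+1.11 V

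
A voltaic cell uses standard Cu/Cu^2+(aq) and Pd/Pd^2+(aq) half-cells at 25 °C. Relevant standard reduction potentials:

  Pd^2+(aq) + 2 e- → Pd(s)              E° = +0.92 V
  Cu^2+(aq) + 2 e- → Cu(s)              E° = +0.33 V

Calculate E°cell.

The Pd²⁺/Pd couple has the higher E°, so Pd ion is reduced (cathode) and Cu is oxidized (anode).
E°cell = E°(cathode) − E°(anode) = +0.92 − (+0.33) = +0.59 V.

+0.59 V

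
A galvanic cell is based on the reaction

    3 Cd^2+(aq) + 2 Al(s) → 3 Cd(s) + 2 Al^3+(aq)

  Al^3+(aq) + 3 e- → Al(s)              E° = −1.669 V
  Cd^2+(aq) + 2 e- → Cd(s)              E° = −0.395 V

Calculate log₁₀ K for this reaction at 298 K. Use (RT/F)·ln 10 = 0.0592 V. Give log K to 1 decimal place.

log K = 129.1

The Cd²⁺/Cd couple is reduced (cathode); E°cell = −0.395 − (−1.669) = +1.274 V with n = 6.
At equilibrium E = 0, so log K = nE°cell / 0.0592 = (6)(+1.274) / 0.0592 = 129.1.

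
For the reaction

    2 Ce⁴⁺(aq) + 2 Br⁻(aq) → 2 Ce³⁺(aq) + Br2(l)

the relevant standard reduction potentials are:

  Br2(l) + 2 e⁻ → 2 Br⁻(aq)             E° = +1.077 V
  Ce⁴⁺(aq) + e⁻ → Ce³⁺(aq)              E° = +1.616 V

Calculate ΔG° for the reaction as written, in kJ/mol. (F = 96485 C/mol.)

−104 kJ/mol

In the reaction as written Ce⁴⁺(aq) is reduced, so the Ce⁴⁺/Ce³⁺ couple is the cathode and Br₂/Br⁻ is the anode.
E°cell = +1.616 − (+1.077) = +0.539 V; balancing electrons gives n = 2.
ΔG° = −nFE°cell = −(2)(96485)(+0.539) J/mol = −104 kJ/mol.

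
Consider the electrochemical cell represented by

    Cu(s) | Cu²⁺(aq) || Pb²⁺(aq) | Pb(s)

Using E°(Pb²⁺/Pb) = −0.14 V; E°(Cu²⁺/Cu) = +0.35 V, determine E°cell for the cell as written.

By convention the left-hand electrode in cell notation is the anode (oxidation) and the right-hand electrode is the cathode (reduction).
E°cell = E°(right) − E°(left) = −0.14 − (+0.35) = −0.49 V.
The negative sign shows that, as written, the cell would require an external voltage to drive the reaction.

−0.49 V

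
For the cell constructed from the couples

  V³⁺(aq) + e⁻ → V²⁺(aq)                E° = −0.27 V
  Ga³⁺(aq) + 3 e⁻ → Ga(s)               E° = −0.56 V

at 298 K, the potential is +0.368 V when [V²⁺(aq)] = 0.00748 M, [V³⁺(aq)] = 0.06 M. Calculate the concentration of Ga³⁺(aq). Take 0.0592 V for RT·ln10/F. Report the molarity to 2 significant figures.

With V³⁺/V²⁺ at the cathode and Ga³⁺/Ga at the anode, E°cell = −0.27 − (−0.56) = +0.29 V (n = 3).
Since E = E° − (0.0592/n)·log Q, log Q = n(E° − E)/0.0592 = −3.953.
Balancing electrons gives 3 V³⁺(aq) + Ga(s) → 3 V²⁺(aq) + Ga³⁺(aq); thus Q = ([V²⁺(aq)]^3·[Ga³⁺(aq)]) / [V³⁺(aq)]^3.
Solving for the unknown gives log [Ga³⁺(aq)] = −1.240, so [Ga³⁺(aq)] ≈ 0.058 M.

0.058 M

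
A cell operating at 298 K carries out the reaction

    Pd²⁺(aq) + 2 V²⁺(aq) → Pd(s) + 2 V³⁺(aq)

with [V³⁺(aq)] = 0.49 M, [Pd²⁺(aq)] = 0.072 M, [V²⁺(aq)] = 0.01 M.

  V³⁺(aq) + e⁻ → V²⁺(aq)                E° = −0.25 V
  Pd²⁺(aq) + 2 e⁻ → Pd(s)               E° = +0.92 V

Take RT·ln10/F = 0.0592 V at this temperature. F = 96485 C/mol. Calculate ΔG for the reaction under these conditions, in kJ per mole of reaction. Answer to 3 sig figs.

−200 kJ/mol

With Pd²⁺/Pd reduced at the cathode, E°cell = +0.92 − (−0.25) = +1.17 V and n = 2.
Q = [V³⁺(aq)]^2 / ([Pd²⁺(aq)]·[V²⁺(aq)]^2) = 3.33×10^4, so log Q = 4.523 and E = +1.17 − (0.0592/2)(4.523) = +1.0361 V.
Then ΔG = −nFE = −2 × 96485 × +1.0361 J/mol = −200 kJ/mol.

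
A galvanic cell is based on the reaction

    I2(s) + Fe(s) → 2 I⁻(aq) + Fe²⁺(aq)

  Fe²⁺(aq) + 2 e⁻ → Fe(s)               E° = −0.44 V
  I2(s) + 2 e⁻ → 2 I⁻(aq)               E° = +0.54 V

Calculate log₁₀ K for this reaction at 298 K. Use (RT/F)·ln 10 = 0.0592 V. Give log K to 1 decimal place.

The I₂/I⁻ couple is reduced (cathode); E°cell = +0.54 − (−0.44) = +0.98 V with n = 2.
At equilibrium E = 0, so log K = nE°cell / 0.0592 = (2)(+0.98) / 0.0592 = 33.1.

log K = 33.1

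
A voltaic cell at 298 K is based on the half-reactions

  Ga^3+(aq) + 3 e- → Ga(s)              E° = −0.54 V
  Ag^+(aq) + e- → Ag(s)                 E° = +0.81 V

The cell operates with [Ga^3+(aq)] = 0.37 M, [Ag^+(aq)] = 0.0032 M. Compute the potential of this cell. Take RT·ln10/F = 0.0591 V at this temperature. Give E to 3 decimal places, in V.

+1.211 V

The Ag⁺/Ag couple has the more positive E°, so it is the cathode; Ga³⁺/Ga is the anode.
E°cell = +0.81 − (−0.54) = +1.35 V, with n = 3 electrons transferred.
The balanced reaction is 3 Ag^+(aq) + Ga(s) → 3 Ag(s) + Ga^3+(aq), so Q = [Ga^3+(aq)] / [Ag^+(aq)]^3 = 1.13×10^7 and log Q = 7.053.
Applying E = E° − (RT ln10/nF)·log Q gives +1.35 − (0.0591/3)(7.053) = +1.211 V.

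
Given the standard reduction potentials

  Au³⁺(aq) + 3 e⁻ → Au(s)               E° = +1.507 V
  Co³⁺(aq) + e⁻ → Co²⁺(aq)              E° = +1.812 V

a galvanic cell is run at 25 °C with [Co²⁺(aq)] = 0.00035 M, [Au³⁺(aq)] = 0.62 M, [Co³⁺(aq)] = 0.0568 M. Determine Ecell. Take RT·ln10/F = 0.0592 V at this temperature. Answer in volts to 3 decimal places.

+0.440 V

Since E°(Co³⁺/Co²⁺) > E°(Au³⁺/Au), Co³⁺/Co²⁺ serves as the cathode.
E°cell = +1.812 − (+1.507) = +0.305 V, with n = 3 electrons transferred.
Balancing gives 3 Co³⁺(aq) + Au(s) → 3 Co²⁺(aq) + Au³⁺(aq); hence Q = ([Co²⁺(aq)]^3·[Au³⁺(aq)]) / [Co³⁺(aq)]^3 = 1.45×10^−7 (log Q = −6.838).
By the Nernst equation, E = +0.305 − (0.0592/3)·(−6.838) = +0.440 V.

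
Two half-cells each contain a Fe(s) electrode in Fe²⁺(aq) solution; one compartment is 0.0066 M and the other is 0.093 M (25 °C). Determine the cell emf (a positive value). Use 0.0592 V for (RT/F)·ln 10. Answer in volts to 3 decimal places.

0.034 V

For a concentration cell E°cell = 0, since both electrodes use the same couple.
The compartment with the higher Fe²⁺(aq) concentration (0.093 M) acts as the cathode; ions are reduced there and produced at the dilute (0.0066 M) anode.
With n = 2, Ecell = −(0.0592/2)·log([dilute]/[conc]) = −(0.0592/2)·log(0.0066/0.093) = +0.034 V.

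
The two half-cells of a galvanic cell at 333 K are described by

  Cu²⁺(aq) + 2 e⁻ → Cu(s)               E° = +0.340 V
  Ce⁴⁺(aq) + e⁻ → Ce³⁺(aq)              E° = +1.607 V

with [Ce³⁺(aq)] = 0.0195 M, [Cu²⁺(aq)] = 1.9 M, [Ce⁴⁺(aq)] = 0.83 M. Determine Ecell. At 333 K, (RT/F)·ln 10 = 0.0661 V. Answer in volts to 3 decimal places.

+1.365 V

The Ce⁴⁺/Ce³⁺ couple has the more positive E°, so it is the cathode; Cu²⁺/Cu is the anode.
E°cell = E°cat − E°an = +1.607 − (+0.340) = +1.267 V; n = 2.
The balanced reaction is 2 Ce⁴⁺(aq) + Cu(s) → 2 Ce³⁺(aq) + Cu²⁺(aq), so Q = ([Ce³⁺(aq)]^2·[Cu²⁺(aq)]) / [Ce⁴⁺(aq)]^2 = 0.00105 and log Q = −2.979.
E = E° − (0.0661/n)·log Q = +1.267 − (0.0661/2)(−2.979) = +1.365 V.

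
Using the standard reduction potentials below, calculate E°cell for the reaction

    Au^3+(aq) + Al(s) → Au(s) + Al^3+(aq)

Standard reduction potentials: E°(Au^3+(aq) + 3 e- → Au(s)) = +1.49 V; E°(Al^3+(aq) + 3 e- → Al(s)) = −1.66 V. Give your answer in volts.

In the reaction as written, Au^3+(aq) is reduced (cathode) and Al^3+(aq) is produced by oxidation at the anode.
E°cell = E°(cathode) − E°(anode) = +1.49 − (−1.66) = +3.15 V.
The positive value indicates the reaction is spontaneous as written.

+3.15 V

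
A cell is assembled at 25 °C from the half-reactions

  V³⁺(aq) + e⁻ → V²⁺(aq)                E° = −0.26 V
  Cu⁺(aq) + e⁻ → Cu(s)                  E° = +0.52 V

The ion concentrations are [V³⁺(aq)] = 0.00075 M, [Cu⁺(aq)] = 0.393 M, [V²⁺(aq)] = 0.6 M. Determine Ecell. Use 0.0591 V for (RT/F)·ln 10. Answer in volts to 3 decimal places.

Cu⁺/Cu is reduced (cathode, E° = +0.52 V) and V³⁺/V²⁺ is oxidized (anode).
The standard potential is +0.52 − (−0.26) = +0.78 V and the balanced reaction transfers n = 1 electron.
Balancing gives Cu⁺(aq) + V²⁺(aq) → Cu(s) + V³⁺(aq); hence Q = [V³⁺(aq)] / ([Cu⁺(aq)]·[V²⁺(aq)]) = 0.00318 (log Q = −2.497).
Applying E = E° − (RT ln10/nF)·log Q gives +0.78 − (0.0591/1)(−2.497) = +0.928 V.

+0.928 V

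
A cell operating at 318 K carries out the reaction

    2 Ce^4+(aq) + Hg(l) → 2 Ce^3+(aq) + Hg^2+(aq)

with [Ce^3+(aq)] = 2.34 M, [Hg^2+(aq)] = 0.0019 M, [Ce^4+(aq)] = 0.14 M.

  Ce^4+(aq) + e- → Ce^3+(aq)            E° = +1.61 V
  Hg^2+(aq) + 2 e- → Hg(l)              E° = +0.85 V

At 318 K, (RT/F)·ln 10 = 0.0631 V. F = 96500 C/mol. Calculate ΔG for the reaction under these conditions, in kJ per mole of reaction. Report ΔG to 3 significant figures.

−148 kJ/mol

The standard cell potential is +1.61 − (+0.85) = +0.76 V, with n = 2 electrons in the balanced equation.
The reaction quotient is ([Ce^3+(aq)]^2·[Hg^2+(aq)]) / [Ce^4+(aq)]^2 = 0.531; by Nernst, E = +0.76 − (0.0631/2)(−0.275) = +0.7687 V.
ΔG = −nFE = −(2)(96500)(+0.7687) J/mol = −148 kJ/mol.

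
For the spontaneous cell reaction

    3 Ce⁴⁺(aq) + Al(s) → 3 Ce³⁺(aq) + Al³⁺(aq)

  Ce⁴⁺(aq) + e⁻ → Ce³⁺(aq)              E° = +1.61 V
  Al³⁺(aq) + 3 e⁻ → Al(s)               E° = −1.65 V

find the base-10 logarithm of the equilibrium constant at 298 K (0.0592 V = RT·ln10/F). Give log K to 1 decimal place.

log K = 165.2

The Ce⁴⁺/Ce³⁺ couple is reduced (cathode); E°cell = +1.61 − (−1.65) = +3.26 V with n = 3.
At equilibrium E = 0, so log K = nE°cell / 0.0592 = (3)(+3.26) / 0.0592 = 165.2.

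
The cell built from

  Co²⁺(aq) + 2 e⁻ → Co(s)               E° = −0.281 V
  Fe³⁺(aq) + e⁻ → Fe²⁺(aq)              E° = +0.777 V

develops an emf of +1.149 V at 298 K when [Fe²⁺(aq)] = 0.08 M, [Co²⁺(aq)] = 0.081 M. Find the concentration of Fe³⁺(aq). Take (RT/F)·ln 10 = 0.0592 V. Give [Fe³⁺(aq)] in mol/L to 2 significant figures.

0.78 M

Fe³⁺/Fe²⁺ is the cathode (higher E°); E°cell = +0.777 − (−0.281) = +1.058 V with n = 2.
Since E = E° − (0.0592/n)·log Q, log Q = n(E° − E)/0.0592 = −3.074.
For 2 Fe³⁺(aq) + Co(s) → 2 Fe²⁺(aq) + Co²⁺(aq), the reaction quotient is Q = ([Fe²⁺(aq)]^2·[Co²⁺(aq)]) / [Fe³⁺(aq)]^2.
Isolating [Fe³⁺(aq)] in Q = 10^{−3.074} yields log [Fe³⁺(aq)] = −0.106, i.e. 0.78 M.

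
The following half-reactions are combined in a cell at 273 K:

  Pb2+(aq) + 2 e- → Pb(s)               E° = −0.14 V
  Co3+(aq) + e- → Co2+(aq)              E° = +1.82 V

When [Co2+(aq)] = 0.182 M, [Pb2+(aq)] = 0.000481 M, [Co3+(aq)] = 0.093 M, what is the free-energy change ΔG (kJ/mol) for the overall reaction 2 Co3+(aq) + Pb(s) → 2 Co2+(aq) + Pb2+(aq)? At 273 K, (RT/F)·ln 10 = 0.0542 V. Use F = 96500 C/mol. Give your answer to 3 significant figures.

E°cell = +1.82 − (−0.14) = +1.96 V; the balanced reaction transfers n = 2 electrons.
The reaction quotient is ([Co2+(aq)]^2·[Pb2+(aq)]) / [Co3+(aq)]^2 = 0.00184; by Nernst, E = +1.96 − (0.0542/2)(−2.735) = +2.0341 V.
Then ΔG = −nFE = −2 × 96500 × +2.0341 J/mol = −393 kJ/mol.

−393 kJ/mol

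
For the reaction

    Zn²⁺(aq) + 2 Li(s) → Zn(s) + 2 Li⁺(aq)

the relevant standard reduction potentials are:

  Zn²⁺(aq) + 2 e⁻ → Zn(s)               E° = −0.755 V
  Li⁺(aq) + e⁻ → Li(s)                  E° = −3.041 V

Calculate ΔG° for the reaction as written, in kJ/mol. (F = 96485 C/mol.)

−441 kJ/mol

In the reaction as written Zn²⁺(aq) is reduced, so the Zn²⁺/Zn couple is the cathode and Li⁺/Li is the anode.
E°cell = −0.755 − (−3.041) = +2.286 V; balancing electrons gives n = 2.
ΔG° = −nFE°cell = −(2)(96485)(+2.286) J/mol = −441 kJ/mol.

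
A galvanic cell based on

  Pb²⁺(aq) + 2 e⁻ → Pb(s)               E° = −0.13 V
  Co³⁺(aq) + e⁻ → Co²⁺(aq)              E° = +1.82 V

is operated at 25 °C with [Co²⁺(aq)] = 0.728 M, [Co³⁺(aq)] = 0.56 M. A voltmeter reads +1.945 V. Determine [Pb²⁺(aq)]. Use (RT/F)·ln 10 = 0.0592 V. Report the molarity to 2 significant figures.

0.87 M

The Co³⁺/Co²⁺ couple has the larger reduction potential, so it is the cathode: E°cell = +1.82 − (−0.13) = +1.95 V and n = 2.
Since E = E° − (0.0592/n)·log Q, log Q = n(E° − E)/0.0592 = 0.169.
The balanced reaction is 2 Co³⁺(aq) + Pb(s) → 2 Co²⁺(aq) + Pb²⁺(aq), so Q = ([Co²⁺(aq)]^2·[Pb²⁺(aq)]) / [Co³⁺(aq)]^2.
Solving for the unknown gives log [Pb²⁺(aq)] = −0.059, so [Pb²⁺(aq)] ≈ 0.87 M.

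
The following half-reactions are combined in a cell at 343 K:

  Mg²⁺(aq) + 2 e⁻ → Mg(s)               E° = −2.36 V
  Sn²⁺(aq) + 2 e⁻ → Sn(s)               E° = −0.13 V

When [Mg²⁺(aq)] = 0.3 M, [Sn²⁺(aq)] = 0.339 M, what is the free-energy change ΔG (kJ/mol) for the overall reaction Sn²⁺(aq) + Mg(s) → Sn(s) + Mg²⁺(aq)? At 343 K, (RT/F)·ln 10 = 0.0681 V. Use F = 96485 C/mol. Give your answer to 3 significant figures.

With Sn²⁺/Sn reduced at the cathode, E°cell = −0.13 − (−2.36) = +2.23 V and n = 2.
Q = [Mg²⁺(aq)] / [Sn²⁺(aq)] = 0.885, so log Q = −0.053 and E = +2.23 − (0.0681/2)(−0.053) = +2.2318 V.
ΔG = −nFE = −(2)(96485)(+2.2318) J/mol = −431 kJ/mol.

−431 kJ/mol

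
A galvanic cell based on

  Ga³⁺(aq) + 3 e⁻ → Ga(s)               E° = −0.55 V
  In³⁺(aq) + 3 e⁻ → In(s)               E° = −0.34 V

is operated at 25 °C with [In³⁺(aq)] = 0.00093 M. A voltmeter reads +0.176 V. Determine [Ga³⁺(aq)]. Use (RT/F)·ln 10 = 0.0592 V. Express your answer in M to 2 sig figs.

0.049 M

In³⁺/In is the cathode (higher E°); E°cell = −0.34 − (−0.55) = +0.21 V with n = 3.
Rearranging E = E° − (0.0592/n)·log Q gives log Q = 3(+0.21 − (+0.176))/0.0592 = 1.723.
The balanced reaction is In³⁺(aq) + Ga(s) → In(s) + Ga³⁺(aq), so Q = [Ga³⁺(aq)] / [In³⁺(aq)].
Substituting the known concentrations and solving, log [Ga³⁺(aq)] = −1.309 and [Ga³⁺(aq)] = 0.049 M.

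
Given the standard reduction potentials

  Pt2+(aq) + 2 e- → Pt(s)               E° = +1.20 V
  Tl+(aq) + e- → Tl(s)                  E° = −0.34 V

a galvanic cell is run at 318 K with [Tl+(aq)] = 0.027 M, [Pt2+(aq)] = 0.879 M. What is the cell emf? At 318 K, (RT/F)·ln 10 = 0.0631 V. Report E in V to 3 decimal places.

+1.637 V

The Pt²⁺/Pt couple has the more positive E°, so it is the cathode; Tl⁺/Tl is the anode.
E°cell = +1.20 − (−0.34) = +1.54 V, with n = 2 electrons transferred.
For the overall reaction Pt2+(aq) + 2 Tl(s) → Pt(s) + 2 Tl+(aq), Q = [Tl+(aq)]^2 / [Pt2+(aq)] = 0.000829, giving log Q = −3.081.
E = E° − (0.0631/n)·log Q = +1.54 − (0.0631/2)(−3.081) = +1.637 V.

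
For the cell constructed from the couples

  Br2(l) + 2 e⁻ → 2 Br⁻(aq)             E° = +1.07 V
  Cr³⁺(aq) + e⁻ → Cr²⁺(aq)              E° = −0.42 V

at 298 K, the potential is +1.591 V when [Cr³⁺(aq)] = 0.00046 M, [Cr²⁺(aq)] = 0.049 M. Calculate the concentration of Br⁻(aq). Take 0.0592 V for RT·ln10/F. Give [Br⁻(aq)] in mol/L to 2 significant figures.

2.1 M

The Br₂/Br⁻ couple has the larger reduction potential, so it is the cathode: E°cell = +1.07 − (−0.42) = +1.49 V and n = 2.
Since E = E° − (0.0592/n)·log Q, log Q = n(E° − E)/0.0592 = −3.412.
For Br2(l) + 2 Cr²⁺(aq) → 2 Br⁻(aq) + 2 Cr³⁺(aq), the reaction quotient is Q = ([Br⁻(aq)]^2·[Cr³⁺(aq)]^2) / [Cr²⁺(aq)]^2.
Isolating [Br⁻(aq)] in Q = 10^{−3.412} yields log [Br⁻(aq)] = 0.321, i.e. 2.1 M.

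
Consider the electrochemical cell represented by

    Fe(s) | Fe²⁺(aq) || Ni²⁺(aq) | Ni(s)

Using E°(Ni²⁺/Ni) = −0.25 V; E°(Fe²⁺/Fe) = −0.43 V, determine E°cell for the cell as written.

+0.18 V

By convention the left-hand electrode in cell notation is the anode (oxidation) and the right-hand electrode is the cathode (reduction).
E°cell = E°(right) − E°(left) = −0.25 − (−0.43) = +0.18 V.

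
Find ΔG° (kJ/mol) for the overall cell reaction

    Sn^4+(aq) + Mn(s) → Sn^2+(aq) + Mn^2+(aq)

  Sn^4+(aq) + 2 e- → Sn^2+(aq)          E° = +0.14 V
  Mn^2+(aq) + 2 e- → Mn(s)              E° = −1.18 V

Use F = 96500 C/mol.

−255 kJ/mol

In the reaction as written Sn^4+(aq) is reduced, so the Sn⁴⁺/Sn²⁺ couple is the cathode and Mn²⁺/Mn is the anode.
E°cell = +0.14 − (−1.18) = +1.32 V; balancing electrons gives n = 2.
ΔG° = −nFE°cell = −(2)(96500)(+1.32) J/mol = −255 kJ/mol.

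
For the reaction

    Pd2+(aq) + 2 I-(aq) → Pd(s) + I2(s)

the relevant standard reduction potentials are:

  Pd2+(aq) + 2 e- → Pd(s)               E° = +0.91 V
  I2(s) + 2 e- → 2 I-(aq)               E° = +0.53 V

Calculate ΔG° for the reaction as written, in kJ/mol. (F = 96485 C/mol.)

−73.3 kJ/mol

In the reaction as written Pd2+(aq) is reduced, so the Pd²⁺/Pd couple is the cathode and I₂/I⁻ is the anode.
E°cell = +0.91 − (+0.53) = +0.38 V; balancing electrons gives n = 2.
ΔG° = −nFE°cell = −(2)(96485)(+0.38) J/mol = −73.3 kJ/mol.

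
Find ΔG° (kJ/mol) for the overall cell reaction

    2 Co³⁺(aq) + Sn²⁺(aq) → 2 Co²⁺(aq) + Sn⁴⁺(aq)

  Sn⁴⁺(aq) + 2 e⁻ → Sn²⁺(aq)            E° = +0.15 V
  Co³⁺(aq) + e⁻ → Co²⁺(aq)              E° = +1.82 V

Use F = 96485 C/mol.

−322 kJ/mol

In the reaction as written Co³⁺(aq) is reduced, so the Co³⁺/Co²⁺ couple is the cathode and Sn⁴⁺/Sn²⁺ is the anode.
E°cell = +1.82 − (+0.15) = +1.67 V; balancing electrons gives n = 2.
ΔG° = −nFE°cell = −(2)(96485)(+1.67) J/mol = −322 kJ/mol.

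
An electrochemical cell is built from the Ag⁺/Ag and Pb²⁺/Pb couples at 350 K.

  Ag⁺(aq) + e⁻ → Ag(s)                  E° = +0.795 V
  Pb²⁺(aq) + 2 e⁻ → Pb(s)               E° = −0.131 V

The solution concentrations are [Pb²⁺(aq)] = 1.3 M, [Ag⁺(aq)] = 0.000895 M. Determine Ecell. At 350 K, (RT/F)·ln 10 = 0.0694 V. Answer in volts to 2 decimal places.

Ag⁺/Ag is reduced (cathode, E° = +0.795 V) and Pb²⁺/Pb is oxidized (anode).
The standard potential is +0.795 − (−0.131) = +0.926 V and the balanced reaction transfers n = 2 electrons.
The balanced reaction is 2 Ag⁺(aq) + Pb(s) → 2 Ag(s) + Pb²⁺(aq), so Q = [Pb²⁺(aq)] / [Ag⁺(aq)]^2 = 1.62×10^6 and log Q = 6.210.
E = E° − (0.0694/n)·log Q = +0.926 − (0.0694/2)(6.210) = +0.71 V.

+0.71 V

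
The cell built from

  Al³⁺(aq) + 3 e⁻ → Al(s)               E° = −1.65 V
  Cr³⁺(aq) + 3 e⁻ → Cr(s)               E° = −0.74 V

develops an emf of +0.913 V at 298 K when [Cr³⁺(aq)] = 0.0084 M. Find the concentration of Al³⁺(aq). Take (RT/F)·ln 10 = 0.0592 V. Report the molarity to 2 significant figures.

With Cr³⁺/Cr at the cathode and Al³⁺/Al at the anode, E°cell = −0.74 − (−1.65) = +0.91 V (n = 3).
Rearranging E = E° − (0.0592/n)·log Q gives log Q = 3(+0.91 − (+0.913))/0.0592 = −0.152.
The balanced reaction is Cr³⁺(aq) + Al(s) → Cr(s) + Al³⁺(aq), so Q = [Al³⁺(aq)] / [Cr³⁺(aq)].
Isolating [Al³⁺(aq)] in Q = 10^{−0.152} yields log [Al³⁺(aq)] = −2.228, i.e. 0.0059 M.

0.0059 M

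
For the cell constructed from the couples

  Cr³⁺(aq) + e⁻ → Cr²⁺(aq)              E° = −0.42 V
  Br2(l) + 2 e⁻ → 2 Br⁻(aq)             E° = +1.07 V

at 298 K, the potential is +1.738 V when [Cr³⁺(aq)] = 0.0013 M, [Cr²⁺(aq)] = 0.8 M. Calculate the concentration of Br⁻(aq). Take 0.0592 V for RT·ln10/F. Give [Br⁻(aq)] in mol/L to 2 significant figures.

With Br₂/Br⁻ at the cathode and Cr³⁺/Cr²⁺ at the anode, E°cell = +1.07 − (−0.42) = +1.49 V (n = 2).
Since E = E° − (0.0592/n)·log Q, log Q = n(E° − E)/0.0592 = −8.378.
The balanced reaction is Br2(l) + 2 Cr²⁺(aq) → 2 Br⁻(aq) + 2 Cr³⁺(aq), so Q = ([Br⁻(aq)]^2·[Cr³⁺(aq)]^2) / [Cr²⁺(aq)]^2.
Solving for the unknown gives log [Br⁻(aq)] = −1.400, so [Br⁻(aq)] ≈ 0.040 M.

0.040 M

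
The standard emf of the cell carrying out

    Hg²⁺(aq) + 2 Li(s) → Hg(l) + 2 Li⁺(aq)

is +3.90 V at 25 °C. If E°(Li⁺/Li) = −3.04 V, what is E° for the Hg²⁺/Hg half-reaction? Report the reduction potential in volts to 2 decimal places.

+0.86 V

In the reaction as written the Hg²⁺/Hg couple is reduced (cathode) and Li⁺/Li is oxidized (anode), so E°cell = E°(Hg²⁺/Hg) − E°(Li⁺/Li).
E°(Hg²⁺/Hg) = E°cell + E°(anode) = +3.90 + (−3.04) = +0.86 V.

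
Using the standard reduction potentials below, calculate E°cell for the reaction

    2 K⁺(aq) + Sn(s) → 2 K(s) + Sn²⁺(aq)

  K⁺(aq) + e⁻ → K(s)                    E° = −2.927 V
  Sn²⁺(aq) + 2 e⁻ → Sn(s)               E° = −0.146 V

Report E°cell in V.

K⁺(aq) gains electrons, so the K⁺/K couple is the cathode; the Sn²⁺/Sn couple is the anode.
E°cell = E°(cathode) − E°(anode) = −2.927 − (−0.146) = −2.781 V.

−2.781 V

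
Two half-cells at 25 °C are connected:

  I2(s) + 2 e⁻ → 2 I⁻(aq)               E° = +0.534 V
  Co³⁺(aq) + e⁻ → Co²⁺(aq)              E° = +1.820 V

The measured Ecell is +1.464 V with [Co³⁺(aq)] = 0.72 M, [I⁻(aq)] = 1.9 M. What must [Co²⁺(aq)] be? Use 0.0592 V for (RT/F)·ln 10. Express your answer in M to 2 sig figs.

0.0013 M

Co³⁺/Co²⁺ is the cathode (higher E°); E°cell = +1.820 − (+0.534) = +1.286 V with n = 2.
Rearranging E = E° − (0.0592/n)·log Q gives log Q = 2(+1.286 − (+1.464))/0.0592 = −6.014.
For 2 Co³⁺(aq) + 2 I⁻(aq) → 2 Co²⁺(aq) + I2(s), the reaction quotient is Q = [Co²⁺(aq)]^2 / ([Co³⁺(aq)]^2·[I⁻(aq)]^2).
Solving for the unknown gives log [Co²⁺(aq)] = −2.871, so [Co²⁺(aq)] ≈ 0.0013 M.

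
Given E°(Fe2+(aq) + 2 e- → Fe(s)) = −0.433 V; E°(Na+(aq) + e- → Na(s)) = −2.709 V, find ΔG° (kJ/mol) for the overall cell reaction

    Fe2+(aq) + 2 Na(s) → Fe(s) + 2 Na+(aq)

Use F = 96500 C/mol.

In the reaction as written Fe2+(aq) is reduced, so the Fe²⁺/Fe couple is the cathode and Na⁺/Na is the anode.
E°cell = −0.433 − (−2.709) = +2.276 V; balancing electrons gives n = 2.
ΔG° = −nFE°cell = −(2)(96500)(+2.276) J/mol = −439 kJ/mol.

−439 kJ/mol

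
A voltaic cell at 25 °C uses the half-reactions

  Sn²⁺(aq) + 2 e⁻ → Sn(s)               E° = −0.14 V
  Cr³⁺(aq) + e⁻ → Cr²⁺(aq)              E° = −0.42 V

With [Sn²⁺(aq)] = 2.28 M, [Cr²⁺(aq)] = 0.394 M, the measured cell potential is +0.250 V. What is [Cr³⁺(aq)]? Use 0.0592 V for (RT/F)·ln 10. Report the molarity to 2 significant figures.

1.9 M

Sn²⁺/Sn is the cathode (higher E°); E°cell = −0.14 − (−0.42) = +0.28 V with n = 2.
Rearranging E = E° − (0.0592/n)·log Q gives log Q = 2(+0.28 − (+0.250))/0.0592 = 1.014.
The balanced reaction is Sn²⁺(aq) + 2 Cr²⁺(aq) → Sn(s) + 2 Cr³⁺(aq), so Q = [Cr³⁺(aq)]^2 / ([Sn²⁺(aq)]·[Cr²⁺(aq)]^2).
Solving for the unknown gives log [Cr³⁺(aq)] = 0.281, so [Cr³⁺(aq)] ≈ 1.9 M.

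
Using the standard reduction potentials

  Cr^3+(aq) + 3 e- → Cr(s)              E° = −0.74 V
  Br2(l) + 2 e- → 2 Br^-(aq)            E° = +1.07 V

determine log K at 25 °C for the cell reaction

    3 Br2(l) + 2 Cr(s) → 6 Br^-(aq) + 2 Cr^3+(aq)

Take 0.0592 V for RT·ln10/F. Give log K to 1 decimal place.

log K = 183.4

The Br₂/Br⁻ couple is reduced (cathode); E°cell = +1.07 − (−0.74) = +1.81 V with n = 6.
At equilibrium E = 0, so log K = nE°cell / 0.0592 = (6)(+1.81) / 0.0592 = 183.4.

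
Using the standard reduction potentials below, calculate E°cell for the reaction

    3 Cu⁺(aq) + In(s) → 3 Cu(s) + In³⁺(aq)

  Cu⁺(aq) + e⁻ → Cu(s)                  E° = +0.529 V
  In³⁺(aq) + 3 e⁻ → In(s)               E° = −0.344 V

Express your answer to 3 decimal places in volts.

Cu⁺(aq) gains electrons, so the Cu⁺/Cu couple is the cathode; the In³⁺/In couple is the anode.
E°cell = E°(cathode) − E°(anode) = +0.529 − (−0.344) = +0.873 V.

+0.873 V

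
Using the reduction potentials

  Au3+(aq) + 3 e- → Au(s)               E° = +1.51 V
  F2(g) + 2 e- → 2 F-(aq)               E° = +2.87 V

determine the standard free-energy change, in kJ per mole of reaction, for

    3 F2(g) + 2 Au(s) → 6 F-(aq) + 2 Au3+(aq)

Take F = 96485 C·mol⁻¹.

In the reaction as written F2(g) is reduced, so the F₂/F⁻ couple is the cathode and Au³⁺/Au is the anode.
E°cell = +2.87 − (+1.51) = +1.36 V; balancing electrons gives n = 6.
ΔG° = −nFE°cell = −(6)(96485)(+1.36) J/mol = −787 kJ/mol.

−787 kJ/mol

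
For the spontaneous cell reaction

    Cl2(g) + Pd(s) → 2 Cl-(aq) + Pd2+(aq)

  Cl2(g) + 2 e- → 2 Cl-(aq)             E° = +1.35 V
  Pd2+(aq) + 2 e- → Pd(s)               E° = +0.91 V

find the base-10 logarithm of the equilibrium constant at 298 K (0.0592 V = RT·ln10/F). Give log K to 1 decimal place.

log K = 14.9

The Cl₂/Cl⁻ couple is reduced (cathode); E°cell = +1.35 − (+0.91) = +0.44 V with n = 2.
At equilibrium E = 0, so log K = nE°cell / 0.0592 = (2)(+0.44) / 0.0592 = 14.9.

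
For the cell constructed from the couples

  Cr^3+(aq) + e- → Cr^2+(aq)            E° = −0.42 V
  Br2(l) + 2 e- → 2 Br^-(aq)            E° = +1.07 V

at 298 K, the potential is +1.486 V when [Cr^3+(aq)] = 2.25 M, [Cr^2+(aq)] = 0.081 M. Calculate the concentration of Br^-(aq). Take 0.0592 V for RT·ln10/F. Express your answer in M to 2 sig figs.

With Br₂/Br⁻ at the cathode and Cr³⁺/Cr²⁺ at the anode, E°cell = +1.07 − (−0.42) = +1.49 V (n = 2).
Since E = E° − (0.0592/n)·log Q, log Q = n(E° − E)/0.0592 = 0.135.
For Br2(l) + 2 Cr^2+(aq) → 2 Br^-(aq) + 2 Cr^3+(aq), the reaction quotient is Q = ([Br^-(aq)]^2·[Cr^3+(aq)]^2) / [Cr^2+(aq)]^2.
Solving for the unknown gives log [Br^-(aq)] = −1.376, so [Br^-(aq)] ≈ 0.042 M.

0.042 M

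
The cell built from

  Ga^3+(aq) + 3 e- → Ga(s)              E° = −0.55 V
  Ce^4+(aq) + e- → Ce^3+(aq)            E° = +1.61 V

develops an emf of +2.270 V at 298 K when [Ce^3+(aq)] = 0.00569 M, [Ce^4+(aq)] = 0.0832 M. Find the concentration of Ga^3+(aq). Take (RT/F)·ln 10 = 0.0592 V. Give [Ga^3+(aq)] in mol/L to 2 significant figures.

Ce⁴⁺/Ce³⁺ is the cathode (higher E°); E°cell = +1.61 − (−0.55) = +2.16 V with n = 3.
Since E = E° − (0.0592/n)·log Q, log Q = n(E° − E)/0.0592 = −5.574.
Balancing electrons gives 3 Ce^4+(aq) + Ga(s) → 3 Ce^3+(aq) + Ga^3+(aq); thus Q = ([Ce^3+(aq)]^3·[Ga^3+(aq)]) / [Ce^4+(aq)]^3.
Isolating [Ga^3+(aq)] in Q = 10^{−5.574} yields log [Ga^3+(aq)] = −2.079, i.e. 0.0083 M.

0.0083 M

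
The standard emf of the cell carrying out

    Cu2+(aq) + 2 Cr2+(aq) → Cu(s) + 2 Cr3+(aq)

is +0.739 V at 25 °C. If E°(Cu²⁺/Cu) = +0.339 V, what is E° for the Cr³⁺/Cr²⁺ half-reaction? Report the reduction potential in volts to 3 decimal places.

In the reaction as written the Cu²⁺/Cu couple is reduced (cathode) and Cr³⁺/Cr²⁺ is oxidized (anode), so E°cell = E°(Cu²⁺/Cu) − E°(Cr³⁺/Cr²⁺).
E°(Cr³⁺/Cr²⁺) = E°(cathode) − E°cell = +0.339 − (+0.739) = −0.400 V.

−0.400 V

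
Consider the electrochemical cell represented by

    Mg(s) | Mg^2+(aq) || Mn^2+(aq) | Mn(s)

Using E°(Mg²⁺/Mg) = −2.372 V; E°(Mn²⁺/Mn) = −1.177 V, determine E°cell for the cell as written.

+1.195 V

By convention the left-hand electrode in cell notation is the anode (oxidation) and the right-hand electrode is the cathode (reduction).
E°cell = E°(right) − E°(left) = −1.177 − (−2.372) = +1.195 V.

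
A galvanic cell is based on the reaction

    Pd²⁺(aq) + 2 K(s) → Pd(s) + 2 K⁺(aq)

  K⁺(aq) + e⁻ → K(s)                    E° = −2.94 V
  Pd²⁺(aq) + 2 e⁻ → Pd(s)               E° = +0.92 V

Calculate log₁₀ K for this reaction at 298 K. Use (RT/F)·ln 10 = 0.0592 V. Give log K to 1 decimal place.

The Pd²⁺/Pd couple is reduced (cathode); E°cell = +0.92 − (−2.94) = +3.86 V with n = 2.
At equilibrium E = 0, so log K = nE°cell / 0.0592 = (2)(+3.86) / 0.0592 = 130.4.

log K = 130.4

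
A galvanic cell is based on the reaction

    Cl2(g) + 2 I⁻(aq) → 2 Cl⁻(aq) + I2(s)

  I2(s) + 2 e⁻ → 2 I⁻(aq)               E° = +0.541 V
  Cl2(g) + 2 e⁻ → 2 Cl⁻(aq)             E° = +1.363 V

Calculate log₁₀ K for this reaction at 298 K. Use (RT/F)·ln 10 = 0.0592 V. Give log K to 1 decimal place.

The Cl₂/Cl⁻ couple is reduced (cathode); E°cell = +1.363 − (+0.541) = +0.822 V with n = 2.
At equilibrium E = 0, so log K = nE°cell / 0.0592 = (2)(+0.822) / 0.0592 = 27.8.

log K = 27.8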